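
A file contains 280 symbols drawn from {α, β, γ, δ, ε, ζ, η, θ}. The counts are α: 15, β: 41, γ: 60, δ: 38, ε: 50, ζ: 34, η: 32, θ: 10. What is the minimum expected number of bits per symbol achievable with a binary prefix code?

2.875 bits/symbol

Probabilities are the counts divided by 280.
Repeatedly combine the two least-probable nodes; the expected code length is the sum of the merged weights.
merge 1/28 + 3/56 → 5/56
merge 5/56 + 4/35 → 57/280
merge 17/140 + 19/140 → 9/35
merge 41/280 + 5/28 → 13/40
merge 57/280 + 3/14 → 117/280
merge 9/35 + 13/40 → 163/280
merge 117/280 + 163/280 → 1
L = 5/56 + 57/280 + 9/35 + 13/40 + 117/280 + 163/280 + 1 = 23/8 = 2.875 bits/symbol.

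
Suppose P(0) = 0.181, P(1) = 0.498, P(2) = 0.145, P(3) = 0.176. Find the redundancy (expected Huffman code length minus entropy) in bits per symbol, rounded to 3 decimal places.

0.031 bits

Entropy H = −Σ p log₂ p ≈ 1.7923 bits.
Huffman merges: 29/200+22/125→321/1000; 181/1000+321/1000→251/500; 249/500+251/500→1. L = 1823/1000 ≈ 1.8230.
L − H = 1.8230 − 1.7923 = 0.031 bits.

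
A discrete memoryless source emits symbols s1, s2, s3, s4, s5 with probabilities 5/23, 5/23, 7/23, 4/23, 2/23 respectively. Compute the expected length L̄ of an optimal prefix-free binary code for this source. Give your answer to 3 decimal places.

Repeatedly combine the two least-probable nodes; the expected code length is the sum of the merged weights.
merge 2/23 + 4/23 → 6/23
merge 5/23 + 5/23 → 10/23
merge 6/23 + 7/23 → 13/23
merge 10/23 + 13/23 → 1
L = 6/23 + 10/23 + 13/23 + 1 = 52/23 ≈ 2.261 bits/symbol.

2.261 bits/symbol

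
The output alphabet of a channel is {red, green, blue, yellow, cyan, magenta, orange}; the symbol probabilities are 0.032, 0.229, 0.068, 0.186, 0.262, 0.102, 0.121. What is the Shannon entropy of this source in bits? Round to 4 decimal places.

2.5718 bits

H = −Σ pᵢ log₂ pᵢ.
−0.032·log₂(0.032) = 0.1589
−0.229·log₂(0.229) = 0.4870
−0.068·log₂(0.068) = 0.2637
−0.186·log₂(0.186) = 0.4514
−0.262·log₂(0.262) = 0.5063
−0.102·log₂(0.102) = 0.3359
−0.121·log₂(0.121) = 0.3687
Sum ≈ 2.5718 → 2.5718 bits.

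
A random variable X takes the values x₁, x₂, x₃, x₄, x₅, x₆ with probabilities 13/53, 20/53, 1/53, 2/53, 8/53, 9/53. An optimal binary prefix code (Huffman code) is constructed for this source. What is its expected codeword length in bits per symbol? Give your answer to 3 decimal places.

Repeatedly combine the two least-probable nodes; the expected code length is the sum of the merged weights.
merge 1/53 + 2/53 → 3/53
merge 3/53 + 8/53 → 11/53
merge 9/53 + 11/53 → 20/53
merge 13/53 + 20/53 → 33/53
merge 20/53 + 33/53 → 1
L = 3/53 + 11/53 + 20/53 + 33/53 + 1 = 120/53 ≈ 2.264 bits/symbol.

2.264 bits/symbol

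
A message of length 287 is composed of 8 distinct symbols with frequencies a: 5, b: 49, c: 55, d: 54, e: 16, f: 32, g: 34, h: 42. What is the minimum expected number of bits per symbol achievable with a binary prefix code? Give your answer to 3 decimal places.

Probabilities are the counts divided by 287.
Repeatedly combine the two least-probable nodes; the expected code length is the sum of the merged weights.
merge 5/287 + 16/287 → 3/41
merge 3/41 + 32/287 → 53/287
merge 34/287 + 6/41 → 76/287
merge 7/41 + 53/287 → 102/287
merge 54/287 + 55/287 → 109/287
merge 76/287 + 102/287 → 178/287
merge 109/287 + 178/287 → 1
L = 3/41 + 53/287 + 76/287 + 102/287 + 109/287 + 178/287 + 1 = 118/41 ≈ 2.878 bits/symbol.

2.878 bits/symbol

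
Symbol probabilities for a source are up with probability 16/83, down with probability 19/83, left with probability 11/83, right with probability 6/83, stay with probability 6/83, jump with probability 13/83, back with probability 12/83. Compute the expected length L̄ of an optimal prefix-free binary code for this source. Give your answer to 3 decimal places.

2.723 bits/symbol

Repeatedly combine the two least-probable nodes; the expected code length is the sum of the merged weights.
merge 6/83 + 6/83 → 12/83
merge 11/83 + 12/83 → 23/83
merge 12/83 + 13/83 → 25/83
merge 16/83 + 19/83 → 35/83
merge 23/83 + 25/83 → 48/83
merge 35/83 + 48/83 → 1
L = 12/83 + 23/83 + 25/83 + 35/83 + 48/83 + 1 = 226/83 ≈ 2.723 bits/symbol.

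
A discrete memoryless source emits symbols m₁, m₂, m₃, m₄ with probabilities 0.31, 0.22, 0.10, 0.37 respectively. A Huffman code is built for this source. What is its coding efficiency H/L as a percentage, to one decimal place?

Entropy H = −Σ p log₂ p ≈ 1.8673 bits.
Huffman merges: 1/10+11/50→8/25; 31/100+8/25→63/100; 37/100+63/100→1. L = 39/20 ≈ 1.9500.
Efficiency = H/L = 1.8673/1.9500 = 95.8%.

95.8%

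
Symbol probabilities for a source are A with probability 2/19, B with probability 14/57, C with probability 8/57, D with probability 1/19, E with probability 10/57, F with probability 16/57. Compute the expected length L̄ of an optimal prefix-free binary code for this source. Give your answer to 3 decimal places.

2.456 bits/symbol

Repeatedly combine the two least-probable nodes; the expected code length is the sum of the merged weights.
merge 1/19 + 2/19 → 3/19
merge 8/57 + 3/19 → 17/57
merge 10/57 + 14/57 → 8/19
merge 16/57 + 17/57 → 11/19
merge 8/19 + 11/19 → 1
L = 3/19 + 17/57 + 8/19 + 11/19 + 1 = 140/57 ≈ 2.456 bits/symbol.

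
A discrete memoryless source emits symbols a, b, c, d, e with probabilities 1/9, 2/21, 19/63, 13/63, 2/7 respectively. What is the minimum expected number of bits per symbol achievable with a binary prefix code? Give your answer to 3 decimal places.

2.206 bits/symbol

Repeatedly combine the two least-probable nodes; the expected code length is the sum of the merged weights.
merge 2/21 + 1/9 → 13/63
merge 13/63 + 13/63 → 26/63
merge 2/7 + 19/63 → 37/63
merge 26/63 + 37/63 → 1
L = 13/63 + 26/63 + 37/63 + 1 = 139/63 ≈ 2.206 bits/symbol.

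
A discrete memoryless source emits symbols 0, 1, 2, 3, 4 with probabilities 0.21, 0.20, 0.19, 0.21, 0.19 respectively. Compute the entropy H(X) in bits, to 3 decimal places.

H = −Σ pᵢ log₂ pᵢ.
−0.21·log₂(0.21) = 0.4728
−0.20·log₂(0.20) = 0.4644
−0.19·log₂(0.19) = 0.4552
−0.21·log₂(0.21) = 0.4728
−0.19·log₂(0.19) = 0.4552
Sum ≈ 2.3205 → 2.320 bits.

2.320 bits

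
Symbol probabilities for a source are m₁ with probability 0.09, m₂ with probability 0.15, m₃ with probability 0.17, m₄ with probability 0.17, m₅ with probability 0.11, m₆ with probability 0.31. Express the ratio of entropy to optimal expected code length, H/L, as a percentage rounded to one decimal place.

97.9%

Entropy H = −Σ p log₂ p ≈ 2.4665 bits.
Huffman merges: 9/100+11/100→1/5; 3/20+17/100→8/25; 17/100+1/5→37/100; 31/100+8/25→63/100; 37/100+63/100→1. L = 63/25 ≈ 2.5200.
Efficiency = H/L = 2.4665/2.5200 = 97.9%.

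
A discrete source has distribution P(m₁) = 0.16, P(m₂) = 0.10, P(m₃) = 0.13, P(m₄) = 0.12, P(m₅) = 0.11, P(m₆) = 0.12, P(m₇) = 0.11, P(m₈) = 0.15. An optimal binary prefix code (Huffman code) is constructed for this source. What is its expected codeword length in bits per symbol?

3 bits/symbol

Repeatedly combine the two least-probable nodes; the expected code length is the sum of the merged weights.
merge 1/10 + 11/100 → 21/100
merge 11/100 + 3/25 → 23/100
merge 3/25 + 13/100 → 1/4
merge 3/20 + 4/25 → 31/100
merge 21/100 + 23/100 → 11/25
merge 1/4 + 31/100 → 14/25
merge 11/25 + 14/25 → 1
L = 21/100 + 23/100 + 1/4 + 31/100 + 11/25 + 14/25 + 1 = 3 bits/symbol.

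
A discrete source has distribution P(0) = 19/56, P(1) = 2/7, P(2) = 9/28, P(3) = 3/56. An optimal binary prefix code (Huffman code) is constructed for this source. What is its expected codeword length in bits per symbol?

Repeatedly combine the two least-probable nodes; the expected code length is the sum of the merged weights.
merge 3/56 + 2/7 → 19/56
merge 9/28 + 19/56 → 37/56
merge 19/56 + 37/56 → 1
L = 19/56 + 37/56 + 1 = 2 bits/symbol.

2 bits/symbol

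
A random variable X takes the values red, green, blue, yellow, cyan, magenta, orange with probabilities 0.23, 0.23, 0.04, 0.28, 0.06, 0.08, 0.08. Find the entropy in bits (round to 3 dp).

H = −Σ pᵢ log₂ pᵢ.
−0.23·log₂(0.23) = 0.4877
−0.23·log₂(0.23) = 0.4877
−0.04·log₂(0.04) = 0.1858
−0.28·log₂(0.28) = 0.5142
−0.06·log₂(0.06) = 0.2435
−0.08·log₂(0.08) = 0.2915
−0.08·log₂(0.08) = 0.2915
Sum ≈ 2.5019 → 2.502 bits.

2.502 bits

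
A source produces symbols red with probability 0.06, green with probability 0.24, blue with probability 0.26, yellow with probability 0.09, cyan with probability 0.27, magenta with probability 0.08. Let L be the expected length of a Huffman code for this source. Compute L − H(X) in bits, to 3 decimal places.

Entropy H = −Σ p log₂ p ≈ 2.3571 bits.
Huffman merges: 3/50+2/25→7/50; 9/100+7/50→23/100; 23/100+6/25→47/100; 13/50+27/100→53/100; 47/100+53/100→1. L = 237/100 ≈ 2.3700.
L − H = 2.3700 − 2.3571 = 0.013 bits.

0.013 bits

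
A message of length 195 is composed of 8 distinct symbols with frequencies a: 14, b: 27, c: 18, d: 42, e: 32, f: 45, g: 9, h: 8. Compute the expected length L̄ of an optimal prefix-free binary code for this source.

2.8 bits/symbol

Probabilities are the counts divided by 195.
Repeatedly combine the two least-probable nodes; the expected code length is the sum of the merged weights.
merge 8/195 + 3/65 → 17/195
merge 14/195 + 17/195 → 31/195
merge 6/65 + 9/65 → 3/13
merge 31/195 + 32/195 → 21/65
merge 14/65 + 3/13 → 29/65
merge 3/13 + 21/65 → 36/65
merge 29/65 + 36/65 → 1
L = 17/195 + 31/195 + 3/13 + 21/65 + 29/65 + 36/65 + 1 = 14/5 = 2.8 bits/symbol.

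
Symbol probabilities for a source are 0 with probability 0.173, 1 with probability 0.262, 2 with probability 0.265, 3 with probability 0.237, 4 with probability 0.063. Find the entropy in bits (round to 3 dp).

H = −Σ pᵢ log₂ pᵢ.
−0.173·log₂(0.173) = 0.4379
−0.262·log₂(0.262) = 0.5063
−0.265·log₂(0.265) = 0.5077
−0.237·log₂(0.237) = 0.4923
−0.063·log₂(0.063) = 0.2513
Sum ≈ 2.1954 → 2.195 bits.

2.195 bits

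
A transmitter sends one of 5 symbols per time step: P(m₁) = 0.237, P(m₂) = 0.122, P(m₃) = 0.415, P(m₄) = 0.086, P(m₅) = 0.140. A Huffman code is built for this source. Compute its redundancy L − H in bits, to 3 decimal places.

Entropy H = −Σ p log₂ p ≈ 2.0906 bits.
Huffman merges: 43/500+61/500→26/125; 7/50+26/125→87/250; 237/1000+87/250→117/200; 83/200+117/200→1. L = 2141/1000 ≈ 2.1410.
L − H = 2.1410 − 2.0906 = 0.050 bits.

0.050 bits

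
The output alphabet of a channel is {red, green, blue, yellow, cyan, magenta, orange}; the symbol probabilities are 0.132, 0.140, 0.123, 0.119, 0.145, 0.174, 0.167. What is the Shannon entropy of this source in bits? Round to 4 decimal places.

H = −Σ pᵢ log₂ pᵢ.
−0.132·log₂(0.132) = 0.3856
−0.140·log₂(0.140) = 0.3971
−0.123·log₂(0.123) = 0.3719
−0.119·log₂(0.119) = 0.3654
−0.145·log₂(0.145) = 0.4040
−0.174·log₂(0.174) = 0.4390
−0.167·log₂(0.167) = 0.4312
Sum ≈ 2.7942 → 2.7942 bits.

2.7942 bits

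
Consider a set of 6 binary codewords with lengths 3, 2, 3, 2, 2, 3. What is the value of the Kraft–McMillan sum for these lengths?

1.125

With common denominator 2^3 = 8: Σ 2^(−ℓᵢ) = 1/8 + 2/8 + 1/8 + 2/8 + 2/8 + 1/8 = 9/8 = 1.125.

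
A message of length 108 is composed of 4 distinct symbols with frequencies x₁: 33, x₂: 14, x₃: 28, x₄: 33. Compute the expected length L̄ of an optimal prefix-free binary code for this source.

2 bits/symbol

Probabilities are the counts divided by 108.
Repeatedly combine the two least-probable nodes; the expected code length is the sum of the merged weights.
merge 7/54 + 7/27 → 7/18
merge 11/36 + 11/36 → 11/18
merge 7/18 + 11/18 → 1
L = 7/18 + 11/18 + 1 = 2 bits/symbol.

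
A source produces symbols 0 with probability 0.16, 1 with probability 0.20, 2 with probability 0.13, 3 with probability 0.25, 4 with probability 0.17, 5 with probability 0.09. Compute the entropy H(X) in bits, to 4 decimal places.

2.5173 bits

H = −Σ pᵢ log₂ pᵢ.
−0.16·log₂(0.16) = 0.4230
−0.20·log₂(0.20) = 0.4644
−0.13·log₂(0.13) = 0.3826
−0.25·log₂(0.25) = 0.5000
−0.17·log₂(0.17) = 0.4346
−0.09·log₂(0.09) = 0.3127
Sum ≈ 2.5173 → 2.5173 bits.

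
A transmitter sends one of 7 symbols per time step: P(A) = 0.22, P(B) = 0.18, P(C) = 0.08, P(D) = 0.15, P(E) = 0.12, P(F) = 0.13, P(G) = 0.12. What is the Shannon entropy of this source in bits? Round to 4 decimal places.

H = −Σ pᵢ log₂ pᵢ.
−0.22·log₂(0.22) = 0.4806
−0.18·log₂(0.18) = 0.4453
−0.08·log₂(0.08) = 0.2915
−0.15·log₂(0.15) = 0.4105
−0.12·log₂(0.12) = 0.3671
−0.13·log₂(0.13) = 0.3826
−0.12·log₂(0.12) = 0.3671
Sum ≈ 2.7447 → 2.7447 bits.

2.7447 bits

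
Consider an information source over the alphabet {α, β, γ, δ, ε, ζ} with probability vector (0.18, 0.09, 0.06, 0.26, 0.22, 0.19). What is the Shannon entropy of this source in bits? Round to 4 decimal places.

2.4426 bits

H = −Σ pᵢ log₂ pᵢ.
−0.18·log₂(0.18) = 0.4453
−0.09·log₂(0.09) = 0.3127
−0.06·log₂(0.06) = 0.2435
−0.26·log₂(0.26) = 0.5053
−0.22·log₂(0.22) = 0.4806
−0.19·log₂(0.19) = 0.4552
Sum ≈ 2.4426 → 2.4426 bits.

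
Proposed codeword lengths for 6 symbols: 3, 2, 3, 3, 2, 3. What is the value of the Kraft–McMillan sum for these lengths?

With common denominator 2^3 = 8: Σ 2^(−ℓᵢ) = 1/8 + 2/8 + 1/8 + 1/8 + 2/8 + 1/8 = 8/8 = 1.

1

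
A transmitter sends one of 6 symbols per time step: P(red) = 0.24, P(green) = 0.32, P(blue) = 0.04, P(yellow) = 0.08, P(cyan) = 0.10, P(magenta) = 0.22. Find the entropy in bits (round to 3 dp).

2.310 bits

H = −Σ pᵢ log₂ pᵢ.
−0.24·log₂(0.24) = 0.4941
−0.32·log₂(0.32) = 0.5260
−0.04·log₂(0.04) = 0.1858
−0.08·log₂(0.08) = 0.2915
−0.10·log₂(0.10) = 0.3322
−0.22·log₂(0.22) = 0.4806
Sum ≈ 2.3102 → 2.310 bits.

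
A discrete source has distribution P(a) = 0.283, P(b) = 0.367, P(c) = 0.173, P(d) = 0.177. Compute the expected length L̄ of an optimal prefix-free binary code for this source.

1.983 bits/symbol

Repeatedly combine the two least-probable nodes; the expected code length is the sum of the merged weights.
merge 173/1000 + 177/1000 → 7/20
merge 283/1000 + 7/20 → 633/1000
merge 367/1000 + 633/1000 → 1
L = 7/20 + 633/1000 + 1 = 1983/1000 = 1.983 bits/symbol.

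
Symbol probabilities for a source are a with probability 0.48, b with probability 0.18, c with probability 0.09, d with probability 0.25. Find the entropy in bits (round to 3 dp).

1.766 bits

H = −Σ pᵢ log₂ pᵢ.
−0.48·log₂(0.48) = 0.5083
−0.18·log₂(0.18) = 0.4453
−0.09·log₂(0.09) = 0.3127
−0.25·log₂(0.25) = 0.5000
Sum ≈ 1.7662 → 1.766 bits.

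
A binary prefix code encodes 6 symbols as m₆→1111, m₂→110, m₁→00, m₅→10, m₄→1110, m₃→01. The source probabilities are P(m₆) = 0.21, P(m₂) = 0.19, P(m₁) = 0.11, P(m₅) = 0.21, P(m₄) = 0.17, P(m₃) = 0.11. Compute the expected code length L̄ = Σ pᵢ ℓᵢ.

L̄ = Σ pᵢ·ℓᵢ = 0.21·4 + 0.19·3 + 0.11·2 + 0.21·2 + 0.17·4 + 0.11·2 = 2.95 bits/symbol.

2.95 bits/symbol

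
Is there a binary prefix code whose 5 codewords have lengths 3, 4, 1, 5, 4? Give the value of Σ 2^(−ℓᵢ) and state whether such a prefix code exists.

With common denominator 2^5 = 32: Σ 2^(−ℓᵢ) = 4/32 + 2/32 + 16/32 + 1/32 + 2/32 = 25/32 = 0.78125.
Kraft's inequality requires Σ ≤ 1; here Σ = 0.78125 ≤ 1, so such a prefix code exists.

0.78125; yes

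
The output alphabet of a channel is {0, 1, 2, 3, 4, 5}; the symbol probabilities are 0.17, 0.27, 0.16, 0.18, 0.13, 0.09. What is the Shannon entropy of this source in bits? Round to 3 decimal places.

H = −Σ pᵢ log₂ pᵢ.
−0.17·log₂(0.17) = 0.4346
−0.27·log₂(0.27) = 0.5100
−0.16·log₂(0.16) = 0.4230
−0.18·log₂(0.18) = 0.4453
−0.13·log₂(0.13) = 0.3826
−0.09·log₂(0.09) = 0.3127
Sum ≈ 2.5082 → 2.508 bits.

2.508 bits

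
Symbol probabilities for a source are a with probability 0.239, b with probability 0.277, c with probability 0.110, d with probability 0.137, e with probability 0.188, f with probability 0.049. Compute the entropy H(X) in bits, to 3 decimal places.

2.416 bits

H = −Σ pᵢ log₂ pᵢ.
−0.239·log₂(0.239) = 0.4935
−0.277·log₂(0.277) = 0.5130
−0.110·log₂(0.110) = 0.3503
−0.137·log₂(0.137) = 0.3929
−0.188·log₂(0.188) = 0.4533
−0.049·log₂(0.049) = 0.2132
Sum ≈ 2.4162 → 2.416 bits.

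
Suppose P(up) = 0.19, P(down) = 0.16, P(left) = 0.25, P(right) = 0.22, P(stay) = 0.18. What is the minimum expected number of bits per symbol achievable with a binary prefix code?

2.34 bits/symbol

Repeatedly combine the two least-probable nodes; the expected code length is the sum of the merged weights.
merge 4/25 + 9/50 → 17/50
merge 19/100 + 11/50 → 41/100
merge 1/4 + 17/50 → 59/100
merge 41/100 + 59/100 → 1
L = 17/50 + 41/100 + 59/100 + 1 = 117/50 = 2.34 bits/symbol.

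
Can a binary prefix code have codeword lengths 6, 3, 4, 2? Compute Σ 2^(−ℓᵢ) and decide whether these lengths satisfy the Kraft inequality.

0.453125; yes

With common denominator 2^6 = 64: Σ 2^(−ℓᵢ) = 1/64 + 8/64 + 4/64 + 16/64 = 29/64 = 0.453125.
Kraft's inequality requires Σ ≤ 1; here Σ = 0.453125 ≤ 1, so such a prefix code exists.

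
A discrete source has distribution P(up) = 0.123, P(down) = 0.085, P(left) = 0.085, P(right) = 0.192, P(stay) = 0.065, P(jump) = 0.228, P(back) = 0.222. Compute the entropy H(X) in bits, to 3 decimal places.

H = −Σ pᵢ log₂ pᵢ.
−0.123·log₂(0.123) = 0.3719
−0.085·log₂(0.085) = 0.3023
−0.085·log₂(0.085) = 0.3023
−0.192·log₂(0.192) = 0.4571
−0.065·log₂(0.065) = 0.2563
−0.228·log₂(0.228) = 0.4863
−0.222·log₂(0.222) = 0.4820
Sum ≈ 2.6582 → 2.658 bits.

2.658 bits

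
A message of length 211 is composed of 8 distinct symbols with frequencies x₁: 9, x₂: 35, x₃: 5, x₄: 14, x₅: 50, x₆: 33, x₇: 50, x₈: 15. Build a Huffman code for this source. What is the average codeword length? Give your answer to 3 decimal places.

2.725 bits/symbol

Probabilities are the counts divided by 211.
Repeatedly combine the two least-probable nodes; the expected code length is the sum of the merged weights.
merge 5/211 + 9/211 → 14/211
merge 14/211 + 14/211 → 28/211
merge 15/211 + 28/211 → 43/211
merge 33/211 + 35/211 → 68/211
merge 43/211 + 50/211 → 93/211
merge 50/211 + 68/211 → 118/211
merge 93/211 + 118/211 → 1
L = 14/211 + 28/211 + 43/211 + 68/211 + 93/211 + 118/211 + 1 = 575/211 ≈ 2.725 bits/symbol.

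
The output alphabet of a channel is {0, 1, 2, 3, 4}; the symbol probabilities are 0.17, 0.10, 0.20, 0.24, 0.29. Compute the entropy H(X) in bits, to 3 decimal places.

2.243 bits

H = −Σ pᵢ log₂ pᵢ.
−0.17·log₂(0.17) = 0.4346
−0.10·log₂(0.10) = 0.3322
−0.20·log₂(0.20) = 0.4644
−0.24·log₂(0.24) = 0.4941
−0.29·log₂(0.29) = 0.5179
Sum ≈ 2.2432 → 2.243 bits.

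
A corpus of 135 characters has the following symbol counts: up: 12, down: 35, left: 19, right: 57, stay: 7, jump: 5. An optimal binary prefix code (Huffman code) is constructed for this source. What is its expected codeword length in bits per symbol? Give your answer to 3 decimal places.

2.163 bits/symbol

Probabilities are the counts divided by 135.
Repeatedly combine the two least-probable nodes; the expected code length is the sum of the merged weights.
merge 1/27 + 7/135 → 4/45
merge 4/45 + 4/45 → 8/45
merge 19/135 + 8/45 → 43/135
merge 7/27 + 43/135 → 26/45
merge 19/45 + 26/45 → 1
L = 4/45 + 8/45 + 43/135 + 26/45 + 1 = 292/135 ≈ 2.163 bits/symbol.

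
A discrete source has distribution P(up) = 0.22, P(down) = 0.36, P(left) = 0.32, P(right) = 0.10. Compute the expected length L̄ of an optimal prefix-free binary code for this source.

1.96 bits/symbol

Repeatedly combine the two least-probable nodes; the expected code length is the sum of the merged weights.
merge 1/10 + 11/50 → 8/25
merge 8/25 + 8/25 → 16/25
merge 9/25 + 16/25 → 1
L = 8/25 + 16/25 + 1 = 49/25 = 1.96 bits/symbol.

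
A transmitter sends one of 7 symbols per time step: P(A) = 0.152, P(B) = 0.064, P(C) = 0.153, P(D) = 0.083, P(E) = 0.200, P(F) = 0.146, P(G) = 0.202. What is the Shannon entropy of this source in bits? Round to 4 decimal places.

2.7151 bits

H = −Σ pᵢ log₂ pᵢ.
−0.152·log₂(0.152) = 0.4131
−0.064·log₂(0.064) = 0.2538
−0.153·log₂(0.153) = 0.4144
−0.083·log₂(0.083) = 0.2980
−0.200·log₂(0.200) = 0.4644
−0.146·log₂(0.146) = 0.4053
−0.202·log₂(0.202) = 0.4661
Sum ≈ 2.7151 → 2.7151 bits.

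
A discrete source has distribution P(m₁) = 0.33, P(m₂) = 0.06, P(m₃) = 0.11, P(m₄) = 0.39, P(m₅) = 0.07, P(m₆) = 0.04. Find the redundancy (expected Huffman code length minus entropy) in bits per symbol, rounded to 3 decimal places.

Entropy H = −Σ p log₂ p ≈ 2.1057 bits.
Huffman merges: 1/25+3/50→1/10; 7/100+1/10→17/100; 11/100+17/100→7/25; 7/25+33/100→61/100; 39/100+61/100→1. L = 54/25 ≈ 2.1600.
L − H = 2.1600 − 2.1057 = 0.054 bits.

0.054 bits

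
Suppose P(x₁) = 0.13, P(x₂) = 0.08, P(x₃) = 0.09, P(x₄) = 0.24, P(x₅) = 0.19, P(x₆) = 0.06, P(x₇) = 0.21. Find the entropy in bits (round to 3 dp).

2.653 bits

H = −Σ pᵢ log₂ pᵢ.
−0.13·log₂(0.13) = 0.3826
−0.08·log₂(0.08) = 0.2915
−0.09·log₂(0.09) = 0.3127
−0.24·log₂(0.24) = 0.4941
−0.19·log₂(0.19) = 0.4552
−0.06·log₂(0.06) = 0.2435
−0.21·log₂(0.21) = 0.4728
Sum ≈ 2.6525 → 2.653 bits.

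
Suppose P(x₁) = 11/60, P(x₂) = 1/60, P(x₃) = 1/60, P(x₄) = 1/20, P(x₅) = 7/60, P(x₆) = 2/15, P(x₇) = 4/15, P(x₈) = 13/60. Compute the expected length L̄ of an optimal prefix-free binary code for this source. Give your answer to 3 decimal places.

2.633 bits/symbol

Repeatedly combine the two least-probable nodes; the expected code length is the sum of the merged weights.
merge 1/60 + 1/60 → 1/30
merge 1/30 + 1/20 → 1/12
merge 1/12 + 7/60 → 1/5
merge 2/15 + 11/60 → 19/60
merge 1/5 + 13/60 → 5/12
merge 4/15 + 19/60 → 7/12
merge 5/12 + 7/12 → 1
L = 1/30 + 1/12 + 1/5 + 19/60 + 5/12 + 7/12 + 1 = 79/30 ≈ 2.633 bits/symbol.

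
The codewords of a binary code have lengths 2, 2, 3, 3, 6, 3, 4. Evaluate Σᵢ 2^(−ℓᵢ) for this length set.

With common denominator 2^6 = 64: Σ 2^(−ℓᵢ) = 16/64 + 16/64 + 8/64 + 8/64 + 1/64 + 8/64 + 4/64 = 61/64 = 0.953125.

0.953125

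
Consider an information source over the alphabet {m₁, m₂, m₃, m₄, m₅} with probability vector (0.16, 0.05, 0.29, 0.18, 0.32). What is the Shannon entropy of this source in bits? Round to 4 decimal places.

H = −Σ pᵢ log₂ pᵢ.
−0.16·log₂(0.16) = 0.4230
−0.05·log₂(0.05) = 0.2161
−0.29·log₂(0.29) = 0.5179
−0.18·log₂(0.18) = 0.4453
−0.32·log₂(0.32) = 0.5260
Sum ≈ 2.1284 → 2.1284 bits.

2.1284 bits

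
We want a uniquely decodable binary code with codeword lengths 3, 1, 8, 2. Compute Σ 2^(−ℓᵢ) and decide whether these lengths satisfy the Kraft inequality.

With common denominator 2^8 = 256: Σ 2^(−ℓᵢ) = 32/256 + 128/256 + 1/256 + 64/256 = 225/256 = 0.87890625.
Kraft's inequality requires Σ ≤ 1; here Σ = 0.87890625 ≤ 1, so such a prefix code exists.

0.87890625; yes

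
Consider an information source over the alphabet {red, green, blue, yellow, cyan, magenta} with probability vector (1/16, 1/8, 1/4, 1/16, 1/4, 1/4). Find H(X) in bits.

Each probability is a power of 1/2, so log₂(1/p) is an integer.
H = Σ p·log₂(1/p) = 1/16·4 + 1/8·3 + 1/4·2 + 1/16·4 + 1/4·2 + 1/4·2 = 2.375 bits.

2.375 bits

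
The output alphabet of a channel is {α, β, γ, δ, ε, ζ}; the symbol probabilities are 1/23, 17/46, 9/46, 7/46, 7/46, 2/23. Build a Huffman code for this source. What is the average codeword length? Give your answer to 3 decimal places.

2.391 bits/symbol

Repeatedly combine the two least-probable nodes; the expected code length is the sum of the merged weights.
merge 1/23 + 2/23 → 3/23
merge 3/23 + 7/46 → 13/46
merge 7/46 + 9/46 → 8/23
merge 13/46 + 8/23 → 29/46
merge 17/46 + 29/46 → 1
L = 3/23 + 13/46 + 8/23 + 29/46 + 1 = 55/23 ≈ 2.391 bits/symbol.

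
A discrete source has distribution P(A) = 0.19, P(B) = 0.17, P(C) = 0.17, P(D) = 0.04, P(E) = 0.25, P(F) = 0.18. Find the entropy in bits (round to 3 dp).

H = −Σ pᵢ log₂ pᵢ.
−0.19·log₂(0.19) = 0.4552
−0.17·log₂(0.17) = 0.4346
−0.17·log₂(0.17) = 0.4346
−0.04·log₂(0.04) = 0.1858
−0.25·log₂(0.25) = 0.5000
−0.18·log₂(0.18) = 0.4453
Sum ≈ 2.4555 → 2.455 bits.

2.455 bits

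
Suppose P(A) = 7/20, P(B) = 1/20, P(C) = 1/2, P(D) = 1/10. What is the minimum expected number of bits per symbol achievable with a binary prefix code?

1.65 bits/symbol

Repeatedly combine the two least-probable nodes; the expected code length is the sum of the merged weights.
merge 1/20 + 1/10 → 3/20
merge 3/20 + 7/20 → 1/2
merge 1/2 + 1/2 → 1
L = 3/20 + 1/2 + 1 = 33/20 = 1.65 bits/symbol.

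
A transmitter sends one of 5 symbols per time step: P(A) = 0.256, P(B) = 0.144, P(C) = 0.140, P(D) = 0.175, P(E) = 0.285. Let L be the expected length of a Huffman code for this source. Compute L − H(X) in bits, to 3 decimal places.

Entropy H = −Σ p log₂ p ≈ 2.2591 bits.
Huffman merges: 7/50+18/125→71/250; 7/40+32/125→431/1000; 71/250+57/200→569/1000; 431/1000+569/1000→1. L = 571/250 ≈ 2.2840.
L − H = 2.2840 − 2.2591 = 0.025 bits.

0.025 bits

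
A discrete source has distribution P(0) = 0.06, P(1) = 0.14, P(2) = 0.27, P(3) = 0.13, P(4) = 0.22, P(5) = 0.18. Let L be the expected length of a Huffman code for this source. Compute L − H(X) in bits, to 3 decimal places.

0.051 bits

Entropy H = −Σ p log₂ p ≈ 2.4592 bits.
Huffman merges: 3/50+13/100→19/100; 7/50+9/50→8/25; 19/100+11/50→41/100; 27/100+8/25→59/100; 41/100+59/100→1. L = 251/100 ≈ 2.5100.
L − H = 2.5100 − 2.4592 = 0.051 bits.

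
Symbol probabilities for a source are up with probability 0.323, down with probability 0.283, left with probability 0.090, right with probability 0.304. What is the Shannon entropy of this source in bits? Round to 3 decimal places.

1.877 bits

H = −Σ pᵢ log₂ pᵢ.
−0.323·log₂(0.323) = 0.5266
−0.283·log₂(0.283) = 0.5154
−0.090·log₂(0.090) = 0.3127
−0.304·log₂(0.304) = 0.5222
Sum ≈ 1.8769 → 1.877 bits.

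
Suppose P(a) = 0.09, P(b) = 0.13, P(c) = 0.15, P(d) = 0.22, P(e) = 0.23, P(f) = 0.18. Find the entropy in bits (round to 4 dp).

2.5194 bits

H = −Σ pᵢ log₂ pᵢ.
−0.09·log₂(0.09) = 0.3127
−0.13·log₂(0.13) = 0.3826
−0.15·log₂(0.15) = 0.4105
−0.22·log₂(0.22) = 0.4806
−0.23·log₂(0.23) = 0.4877
−0.18·log₂(0.18) = 0.4453
Sum ≈ 2.5194 → 2.5194 bits.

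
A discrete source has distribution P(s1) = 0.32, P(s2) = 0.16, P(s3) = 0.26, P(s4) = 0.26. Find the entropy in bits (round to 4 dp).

H = −Σ pᵢ log₂ pᵢ.
−0.32·log₂(0.32) = 0.5260
−0.16·log₂(0.16) = 0.4230
−0.26·log₂(0.26) = 0.5053
−0.26·log₂(0.26) = 0.5053
Sum ≈ 1.9596 → 1.9596 bits.

1.9596 bits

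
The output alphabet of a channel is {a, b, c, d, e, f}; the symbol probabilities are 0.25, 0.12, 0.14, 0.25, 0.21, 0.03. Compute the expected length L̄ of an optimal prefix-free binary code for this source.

Repeatedly combine the two least-probable nodes; the expected code length is the sum of the merged weights.
merge 3/100 + 3/25 → 3/20
merge 7/50 + 3/20 → 29/100
merge 21/100 + 1/4 → 23/50
merge 1/4 + 29/100 → 27/50
merge 23/50 + 27/50 → 1
L = 3/20 + 29/100 + 23/50 + 27/50 + 1 = 61/25 = 2.44 bits/symbol.

2.44 bits/symbol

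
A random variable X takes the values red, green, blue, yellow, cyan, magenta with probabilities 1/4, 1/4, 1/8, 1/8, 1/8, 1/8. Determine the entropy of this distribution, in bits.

2.5 bits

Each probability is a power of 1/2, so log₂(1/p) is an integer.
H = Σ p·log₂(1/p) = 1/4·2 + 1/4·2 + 1/8·3 + 1/8·3 + 1/8·3 + 1/8·3 = 2.5 bits.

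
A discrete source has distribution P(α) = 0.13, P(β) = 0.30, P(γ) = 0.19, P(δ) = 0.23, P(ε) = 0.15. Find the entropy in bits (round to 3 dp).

H = −Σ pᵢ log₂ pᵢ.
−0.13·log₂(0.13) = 0.3826
−0.30·log₂(0.30) = 0.5211
−0.19·log₂(0.19) = 0.4552
−0.23·log₂(0.23) = 0.4877
−0.15·log₂(0.15) = 0.4105
Sum ≈ 2.2572 → 2.257 bits.

2.257 bits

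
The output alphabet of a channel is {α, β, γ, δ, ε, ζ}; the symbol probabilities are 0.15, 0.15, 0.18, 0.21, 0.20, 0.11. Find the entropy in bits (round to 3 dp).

2.554 bits

H = −Σ pᵢ log₂ pᵢ.
−0.15·log₂(0.15) = 0.4105
−0.15·log₂(0.15) = 0.4105
−0.18·log₂(0.18) = 0.4453
−0.21·log₂(0.21) = 0.4728
−0.20·log₂(0.20) = 0.4644
−0.11·log₂(0.11) = 0.3503
Sum ≈ 2.5539 → 2.554 bits.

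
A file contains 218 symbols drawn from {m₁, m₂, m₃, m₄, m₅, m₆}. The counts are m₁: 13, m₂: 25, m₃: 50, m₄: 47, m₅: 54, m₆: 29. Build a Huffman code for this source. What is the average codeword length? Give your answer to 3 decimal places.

Probabilities are the counts divided by 218.
Repeatedly combine the two least-probable nodes; the expected code length is the sum of the merged weights.
merge 13/218 + 25/218 → 19/109
merge 29/218 + 19/109 → 67/218
merge 47/218 + 25/109 → 97/218
merge 27/109 + 67/218 → 121/218
merge 97/218 + 121/218 → 1
L = 19/109 + 67/218 + 97/218 + 121/218 + 1 = 541/218 ≈ 2.482 bits/symbol.

2.482 bits/symbol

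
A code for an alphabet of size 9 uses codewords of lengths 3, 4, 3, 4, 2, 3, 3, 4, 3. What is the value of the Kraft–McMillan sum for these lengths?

With common denominator 2^4 = 16: Σ 2^(−ℓᵢ) = 2/16 + 1/16 + 2/16 + 1/16 + 4/16 + 2/16 + 2/16 + 1/16 + 2/16 = 17/16 = 1.0625.

1.0625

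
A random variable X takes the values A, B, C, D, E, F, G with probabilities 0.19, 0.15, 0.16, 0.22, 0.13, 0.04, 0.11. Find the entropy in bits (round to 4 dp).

H = −Σ pᵢ log₂ pᵢ.
−0.19·log₂(0.19) = 0.4552
−0.15·log₂(0.15) = 0.4105
−0.16·log₂(0.16) = 0.4230
−0.22·log₂(0.22) = 0.4806
−0.13·log₂(0.13) = 0.3826
−0.04·log₂(0.04) = 0.1858
−0.11·log₂(0.11) = 0.3503
Sum ≈ 2.6880 → 2.6880 bits.

2.6880 bits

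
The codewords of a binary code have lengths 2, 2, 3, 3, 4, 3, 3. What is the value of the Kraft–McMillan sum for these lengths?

With common denominator 2^4 = 16: Σ 2^(−ℓᵢ) = 4/16 + 4/16 + 2/16 + 2/16 + 1/16 + 2/16 + 2/16 = 17/16 = 1.0625.

1.0625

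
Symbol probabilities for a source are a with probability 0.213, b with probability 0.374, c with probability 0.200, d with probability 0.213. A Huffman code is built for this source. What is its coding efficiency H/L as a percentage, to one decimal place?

97.3%

Entropy H = −Σ p log₂ p ≈ 1.9455 bits.
Huffman merges: 1/5+213/1000→413/1000; 213/1000+187/500→587/1000; 413/1000+587/1000→1. L = 2 ≈ 2.0000.
Efficiency = H/L = 1.9455/2.0000 = 97.3%.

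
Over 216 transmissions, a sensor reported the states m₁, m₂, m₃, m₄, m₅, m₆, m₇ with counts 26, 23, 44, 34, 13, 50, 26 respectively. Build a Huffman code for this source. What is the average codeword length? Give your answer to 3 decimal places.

2.731 bits/symbol

Probabilities are the counts divided by 216.
Repeatedly combine the two least-probable nodes; the expected code length is the sum of the merged weights.
merge 13/216 + 23/216 → 1/6
merge 13/108 + 13/108 → 13/54
merge 17/108 + 1/6 → 35/108
merge 11/54 + 25/108 → 47/108
merge 13/54 + 35/108 → 61/108
merge 47/108 + 61/108 → 1
L = 1/6 + 13/54 + 35/108 + 47/108 + 61/108 + 1 = 295/108 ≈ 2.731 bits/symbol.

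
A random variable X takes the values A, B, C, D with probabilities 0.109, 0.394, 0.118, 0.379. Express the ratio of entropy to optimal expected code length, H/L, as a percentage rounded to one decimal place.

96.7%

Entropy H = −Σ p log₂ p ≈ 1.7723 bits.
Huffman merges: 109/1000+59/500→227/1000; 227/1000+379/1000→303/500; 197/500+303/500→1. L = 1833/1000 ≈ 1.8330.
Efficiency = H/L = 1.7723/1.8330 = 96.7%.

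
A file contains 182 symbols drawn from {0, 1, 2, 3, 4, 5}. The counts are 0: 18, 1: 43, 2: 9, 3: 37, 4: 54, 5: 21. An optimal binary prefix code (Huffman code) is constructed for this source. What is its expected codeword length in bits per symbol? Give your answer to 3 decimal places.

2.412 bits/symbol

Probabilities are the counts divided by 182.
Repeatedly combine the two least-probable nodes; the expected code length is the sum of the merged weights.
merge 9/182 + 9/91 → 27/182
merge 3/26 + 27/182 → 24/91
merge 37/182 + 43/182 → 40/91
merge 24/91 + 27/91 → 51/91
merge 40/91 + 51/91 → 1
L = 27/182 + 24/91 + 40/91 + 51/91 + 1 = 439/182 ≈ 2.412 bits/symbol.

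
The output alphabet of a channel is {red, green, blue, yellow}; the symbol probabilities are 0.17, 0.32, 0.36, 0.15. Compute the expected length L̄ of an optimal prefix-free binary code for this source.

Repeatedly combine the two least-probable nodes; the expected code length is the sum of the merged weights.
merge 3/20 + 17/100 → 8/25
merge 8/25 + 8/25 → 16/25
merge 9/25 + 16/25 → 1
L = 8/25 + 16/25 + 1 = 49/25 = 1.96 bits/symbol.

1.96 bits/symbol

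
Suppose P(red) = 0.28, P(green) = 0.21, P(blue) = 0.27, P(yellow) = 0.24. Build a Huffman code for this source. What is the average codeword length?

2 bits/symbol

Repeatedly combine the two least-probable nodes; the expected code length is the sum of the merged weights.
merge 21/100 + 6/25 → 9/20
merge 27/100 + 7/25 → 11/20
merge 9/20 + 11/20 → 1
L = 9/20 + 11/20 + 1 = 2 bits/symbol.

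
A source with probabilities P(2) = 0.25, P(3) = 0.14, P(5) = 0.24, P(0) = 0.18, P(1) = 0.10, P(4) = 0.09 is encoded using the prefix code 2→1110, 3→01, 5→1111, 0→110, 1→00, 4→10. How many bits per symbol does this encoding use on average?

3.16 bits/symbol

L̄ = Σ pᵢ·ℓᵢ = 0.25·4 + 0.14·2 + 0.24·4 + 0.18·3 + 0.10·2 + 0.09·2 = 3.16 bits/symbol.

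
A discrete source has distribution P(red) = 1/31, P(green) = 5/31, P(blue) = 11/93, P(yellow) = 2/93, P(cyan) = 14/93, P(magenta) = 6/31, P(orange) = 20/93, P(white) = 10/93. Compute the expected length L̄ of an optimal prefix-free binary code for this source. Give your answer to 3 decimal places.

2.806 bits/symbol

Repeatedly combine the two least-probable nodes; the expected code length is the sum of the merged weights.
merge 2/93 + 1/31 → 5/93
merge 5/93 + 10/93 → 5/31
merge 11/93 + 14/93 → 25/93
merge 5/31 + 5/31 → 10/31
merge 6/31 + 20/93 → 38/93
merge 25/93 + 10/31 → 55/93
merge 38/93 + 55/93 → 1
L = 5/93 + 5/31 + 25/93 + 10/31 + 38/93 + 55/93 + 1 = 87/31 ≈ 2.806 bits/symbol.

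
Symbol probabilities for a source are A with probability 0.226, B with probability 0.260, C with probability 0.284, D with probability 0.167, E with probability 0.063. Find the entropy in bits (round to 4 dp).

2.1884 bits

H = −Σ pᵢ log₂ pᵢ.
−0.226·log₂(0.226) = 0.4849
−0.260·log₂(0.260) = 0.5053
−0.284·log₂(0.284) = 0.5158
−0.167·log₂(0.167) = 0.4312
−0.063·log₂(0.063) = 0.2513
Sum ≈ 2.1884 → 2.1884 bits.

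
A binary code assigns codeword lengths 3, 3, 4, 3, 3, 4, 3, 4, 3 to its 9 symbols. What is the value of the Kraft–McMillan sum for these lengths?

With common denominator 2^4 = 16: Σ 2^(−ℓᵢ) = 2/16 + 2/16 + 1/16 + 2/16 + 2/16 + 1/16 + 2/16 + 1/16 + 2/16 = 15/16 = 0.9375.

0.9375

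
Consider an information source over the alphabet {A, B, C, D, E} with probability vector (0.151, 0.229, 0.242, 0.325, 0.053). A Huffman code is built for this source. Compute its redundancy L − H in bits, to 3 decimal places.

Entropy H = −Σ p log₂ p ≈ 2.1458 bits.
Huffman merges: 53/1000+151/1000→51/250; 51/250+229/1000→433/1000; 121/500+13/40→567/1000; 433/1000+567/1000→1. L = 551/250 ≈ 2.2040.
L − H = 2.2040 − 2.1458 = 0.058 bits.

0.058 bits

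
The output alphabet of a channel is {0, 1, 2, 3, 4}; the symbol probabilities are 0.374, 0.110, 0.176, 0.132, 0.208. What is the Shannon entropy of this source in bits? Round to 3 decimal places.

2.179 bits

H = −Σ pᵢ log₂ pᵢ.
−0.374·log₂(0.374) = 0.5307
−0.110·log₂(0.110) = 0.3503
−0.176·log₂(0.176) = 0.4411
−0.132·log₂(0.132) = 0.3856
−0.208·log₂(0.208) = 0.4712
Sum ≈ 2.1789 → 2.179 bits.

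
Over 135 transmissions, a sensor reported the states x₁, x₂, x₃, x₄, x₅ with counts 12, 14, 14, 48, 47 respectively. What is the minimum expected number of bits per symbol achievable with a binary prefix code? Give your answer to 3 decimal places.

Probabilities are the counts divided by 135.
Repeatedly combine the two least-probable nodes; the expected code length is the sum of the merged weights.
merge 4/45 + 14/135 → 26/135
merge 14/135 + 26/135 → 8/27
merge 8/27 + 47/135 → 29/45
merge 16/45 + 29/45 → 1
L = 26/135 + 8/27 + 29/45 + 1 = 32/15 ≈ 2.133 bits/symbol.

2.133 bits/symbol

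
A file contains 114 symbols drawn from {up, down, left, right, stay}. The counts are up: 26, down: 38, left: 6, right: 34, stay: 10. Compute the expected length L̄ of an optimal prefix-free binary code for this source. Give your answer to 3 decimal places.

2.140 bits/symbol

Probabilities are the counts divided by 114.
Repeatedly combine the two least-probable nodes; the expected code length is the sum of the merged weights.
merge 1/19 + 5/57 → 8/57
merge 8/57 + 13/57 → 7/19
merge 17/57 + 1/3 → 12/19
merge 7/19 + 12/19 → 1
L = 8/57 + 7/19 + 12/19 + 1 = 122/57 ≈ 2.140 bits/symbol.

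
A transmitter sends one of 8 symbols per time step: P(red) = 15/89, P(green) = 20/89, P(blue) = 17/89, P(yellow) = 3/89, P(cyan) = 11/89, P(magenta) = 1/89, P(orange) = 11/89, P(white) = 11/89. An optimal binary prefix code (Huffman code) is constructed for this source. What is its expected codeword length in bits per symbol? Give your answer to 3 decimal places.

2.798 bits/symbol

Repeatedly combine the two least-probable nodes; the expected code length is the sum of the merged weights.
merge 1/89 + 3/89 → 4/89
merge 4/89 + 11/89 → 15/89
merge 11/89 + 11/89 → 22/89
merge 15/89 + 15/89 → 30/89
merge 17/89 + 20/89 → 37/89
merge 22/89 + 30/89 → 52/89
merge 37/89 + 52/89 → 1
L = 4/89 + 15/89 + 22/89 + 30/89 + 37/89 + 52/89 + 1 = 249/89 ≈ 2.798 bits/symbol.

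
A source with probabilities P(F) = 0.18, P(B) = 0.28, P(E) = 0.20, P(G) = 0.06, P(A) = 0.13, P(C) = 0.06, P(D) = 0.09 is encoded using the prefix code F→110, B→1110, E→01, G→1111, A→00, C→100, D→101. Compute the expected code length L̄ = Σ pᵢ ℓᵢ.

L̄ = Σ pᵢ·ℓᵢ = 0.18·3 + 0.28·4 + 0.20·2 + 0.06·4 + 0.13·2 + 0.06·3 + 0.09·3 = 3.01 bits/symbol.

3.01 bits/symbol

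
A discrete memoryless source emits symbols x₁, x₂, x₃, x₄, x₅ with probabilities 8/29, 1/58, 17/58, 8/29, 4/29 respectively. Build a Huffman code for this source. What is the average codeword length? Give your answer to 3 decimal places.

2.155 bits/symbol

Repeatedly combine the two least-probable nodes; the expected code length is the sum of the merged weights.
merge 1/58 + 4/29 → 9/58
merge 9/58 + 8/29 → 25/58
merge 8/29 + 17/58 → 33/58
merge 25/58 + 33/58 → 1
L = 9/58 + 25/58 + 33/58 + 1 = 125/58 ≈ 2.155 bits/symbol.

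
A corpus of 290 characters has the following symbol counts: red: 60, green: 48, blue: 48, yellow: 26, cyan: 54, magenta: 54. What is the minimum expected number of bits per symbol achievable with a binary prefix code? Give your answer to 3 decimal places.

2.607 bits/symbol

Probabilities are the counts divided by 290.
Repeatedly combine the two least-probable nodes; the expected code length is the sum of the merged weights.
merge 13/145 + 24/145 → 37/145
merge 24/145 + 27/145 → 51/145
merge 27/145 + 6/29 → 57/145
merge 37/145 + 51/145 → 88/145
merge 57/145 + 88/145 → 1
L = 37/145 + 51/145 + 57/145 + 88/145 + 1 = 378/145 ≈ 2.607 bits/symbol.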